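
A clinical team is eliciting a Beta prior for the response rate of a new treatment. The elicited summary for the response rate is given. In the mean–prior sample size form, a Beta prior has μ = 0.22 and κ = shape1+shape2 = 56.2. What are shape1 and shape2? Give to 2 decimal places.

shape1 = 12.36, shape2 = 43.84

shape1 = μκ = 0.22×56.2 = 12.36 and shape2 = (1−μ)κ = 0.78×56.2 = 43.84.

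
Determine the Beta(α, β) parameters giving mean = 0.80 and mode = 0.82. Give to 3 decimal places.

Let s = α+β. Mean gives α = μs = 0.80s; mode gives (α−1)/(s−2) = 0.82.
Substituting: 0.80s − 1 = 0.82(s−2) = 0.82s − 1.64, so -0.02s = -0.64 and s = 32.0000.
Then α = 0.80×32.0000 = 25.600 and β = s−α = 6.400.

α = 25.600, β = 6.400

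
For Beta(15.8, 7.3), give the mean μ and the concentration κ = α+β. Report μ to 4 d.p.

κ = α+β = 15.8+7.3 = 23.1; μ = α/κ = 15.8/23.1 = 0.6840.

μ = 0.6840, κ = 23.1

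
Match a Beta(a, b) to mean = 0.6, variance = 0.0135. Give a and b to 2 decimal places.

Let s = a+b. The Beta variance is μ(1−μ)/(s+1).
So s+1 = μ(1−μ)/σ² = (0.6×0.4)/0.0135 = 0.24/0.0135 = 17.7778, giving s = 16.7778.
Then a = μs = 0.6×16.7778 = 10.07 and b = (1−μ)s = 0.4×16.7778 = 6.71.

a = 10.07, b = 6.71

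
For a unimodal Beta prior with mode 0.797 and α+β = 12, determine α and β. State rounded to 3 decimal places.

Mode = (α−1)/(κ−2) with κ = α+β, so α−1 = 0.797·10 = 7.970.
α = 8.970; β = κ − α = 3.030.

α = 8.970, β = 3.030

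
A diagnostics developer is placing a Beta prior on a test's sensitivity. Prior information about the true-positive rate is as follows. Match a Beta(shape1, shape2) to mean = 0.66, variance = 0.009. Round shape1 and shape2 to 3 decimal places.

shape1 = 15.796, shape2 = 8.137

Write ν = shape1+shape2; then shape1 = μν and Var = μ(1−μ)/(ν+1).
ν = μ(1−μ)/Var − 1 = 0.2244/0.009 − 1 = 23.9333.
shape1 = 0.66·23.9333 = 15.796, shape2 = 0.34·23.9333 = 8.137.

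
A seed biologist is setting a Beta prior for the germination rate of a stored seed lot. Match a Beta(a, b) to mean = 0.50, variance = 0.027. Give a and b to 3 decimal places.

a = 4.130, b = 4.130

Write ν = a+b; then a = μν and Var = μ(1−μ)/(ν+1).
ν = μ(1−μ)/Var − 1 = 0.2500/0.027 − 1 = 8.2593.
a = 0.50·8.2593 = 4.130, b = 0.50·8.2593 = 4.130.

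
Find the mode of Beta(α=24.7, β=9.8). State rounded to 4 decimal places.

0.7292

With α,β > 1, mode = (α−1)/(α+β−2) = 23.7/32.5 = 0.7292.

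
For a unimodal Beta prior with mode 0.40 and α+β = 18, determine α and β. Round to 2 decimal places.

α = 7.40, β = 10.60

Mode = (α−1)/(κ−2) with κ = α+β, so α−1 = 0.40·16 = 6.40.
α = 7.40; β = κ − α = 10.60.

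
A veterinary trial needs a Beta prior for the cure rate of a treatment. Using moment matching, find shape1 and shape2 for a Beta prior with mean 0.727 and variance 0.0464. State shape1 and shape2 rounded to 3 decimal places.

Let s = shape1+shape2. The Beta variance is μ(1−μ)/(s+1).
So s+1 = μ(1−μ)/σ² = (0.727×0.273)/0.0464 = 0.198471/0.0464 = 4.2774, giving s = 3.2774.
Then shape1 = μs = 0.727×3.2774 = 2.383 and shape2 = (1−μ)s = 0.273×3.2774 = 0.895.

shape1 = 2.383, shape2 = 0.895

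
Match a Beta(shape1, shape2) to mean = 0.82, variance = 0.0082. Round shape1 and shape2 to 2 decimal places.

shape1 = 13.94, shape2 = 3.06

Write ν = shape1+shape2; then shape1 = μν and Var = μ(1−μ)/(ν+1).
ν = μ(1−μ)/Var − 1 = 0.1476/0.0082 − 1 = 17.0000.
shape1 = 0.82·17.0000 = 13.94, shape2 = 0.18·17.0000 = 3.06.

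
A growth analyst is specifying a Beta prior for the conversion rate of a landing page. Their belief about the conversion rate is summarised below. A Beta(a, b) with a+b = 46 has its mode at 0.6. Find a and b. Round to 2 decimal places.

a = 27.40, b = 18.60

Since the density peak of Beta(a,b) is at (a−1)/(a+b−2),
a = 1 + 0.6(46−2) = 27.40 and b = 46 − 27.40 = 18.60.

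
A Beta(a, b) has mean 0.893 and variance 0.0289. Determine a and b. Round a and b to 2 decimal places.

Write ν = a+b; then a = μν and Var = μ(1−μ)/(ν+1).
ν = μ(1−μ)/Var − 1 = 0.095551/0.0289 − 1 = 2.3063.
a = 0.893·2.3063 = 2.06, b = 0.107·2.3063 = 0.25.

a = 2.06, b = 0.25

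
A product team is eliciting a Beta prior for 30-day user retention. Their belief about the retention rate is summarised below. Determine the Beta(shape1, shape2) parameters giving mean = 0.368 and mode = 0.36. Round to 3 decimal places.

With s = shape1+shape2: μ = shape1/s and mode = (shape1−1)/(s−2). Eliminating shape1 = μs,
μs − 1 = m(s−2) ⇒ s(μ−m) = 1−2m ⇒ s = 0.28/0.008 = 35.0000.
So shape1 = μs = 12.880, shape2 = (1−μ)s = 22.120.

shape1 = 12.880, shape2 = 22.120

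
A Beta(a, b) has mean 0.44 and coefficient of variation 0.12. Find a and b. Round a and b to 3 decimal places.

Var = (CV·μ)² = (0.12×0.44)² = 0.002788.
a+b = μ(1−μ)/Var − 1 = 0.2464/0.002788 − 1 = 87.3838.
Thus a = 0.44·87.3838 = 38.449 and b = 0.56·87.3838 = 48.935.

a = 38.449, b = 48.935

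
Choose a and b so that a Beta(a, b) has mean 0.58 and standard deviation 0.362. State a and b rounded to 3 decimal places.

First σ² = 0.131044. Setting a = μn, b = (1−μ)n with n = a+b,
μ(1−μ)/(n+1) = 0.131044 ⇒ n+1 = 0.2436/0.131044 = 1.8589 ⇒ n = 0.8589.
Hence a = 0.58×0.8589 = 0.498, b = 0.42×0.8589 = 0.361.

a = 0.498, b = 0.361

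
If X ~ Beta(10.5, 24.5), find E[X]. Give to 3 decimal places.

E[X] = α/(α+β) = 10.5/35.0 = 0.300.

0.300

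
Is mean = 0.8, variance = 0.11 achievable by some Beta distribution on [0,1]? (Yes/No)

For any Beta, Var(X) < E[X]·(1−E[X]).
Here μ(1−μ) = 0.8×0.2 = 0.16, and 0.11 < 0.16.

Yes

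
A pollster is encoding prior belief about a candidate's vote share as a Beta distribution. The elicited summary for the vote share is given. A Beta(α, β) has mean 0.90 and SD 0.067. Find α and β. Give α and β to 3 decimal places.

σ² = 0.067² = 0.004489.
With s = α+β, Var = μ(1−μ)/(s+1), so s+1 = (0.90×0.10)/0.004489 = 20.0490 and s = 19.0490.
α = μs = 17.144, β = (1−μ)s = 1.905.

α = 17.144, β = 1.905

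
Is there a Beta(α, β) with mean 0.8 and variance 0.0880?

The Beta variance bound is σ² < μ(1−μ).
Here μ(1−μ) = 0.8×0.2 = 0.16, and 0.0880 < 0.16.

Yes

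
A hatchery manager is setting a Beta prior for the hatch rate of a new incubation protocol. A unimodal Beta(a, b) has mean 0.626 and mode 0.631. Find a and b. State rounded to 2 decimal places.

With s = a+b: μ = a/s and mode = (a−1)/(s−2). Eliminating a = μs,
μs − 1 = m(s−2) ⇒ s(μ−m) = 1−2m ⇒ s = -0.262/-0.005 = 52.4000.
So a = μs = 32.80, b = (1−μ)s = 19.60.

a = 32.80, b = 19.60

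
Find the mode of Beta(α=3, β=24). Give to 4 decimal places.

0.0800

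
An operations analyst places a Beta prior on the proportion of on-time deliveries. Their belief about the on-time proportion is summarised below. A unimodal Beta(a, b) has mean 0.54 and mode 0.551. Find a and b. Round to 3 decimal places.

a = 5.007, b = 4.265

Let s = a+b. Mean gives a = μs = 0.54s; mode gives (a−1)/(s−2) = 0.551.
Substituting: 0.54s − 1 = 0.551(s−2) = 0.551s − 1.102, so -0.011s = -0.102 and s = 9.2727.
Then a = 0.54×9.2727 = 5.007 and b = s−a = 4.265.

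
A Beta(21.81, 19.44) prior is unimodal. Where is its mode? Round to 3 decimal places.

0.530

The density x^(α−1)(1−x)^(β−1) is maximised at (α−1)/(α+β−2) = 20.81/39.25 = 0.530.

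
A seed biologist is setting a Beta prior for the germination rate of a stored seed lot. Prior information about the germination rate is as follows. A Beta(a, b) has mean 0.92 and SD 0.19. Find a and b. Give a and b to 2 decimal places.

a = 0.96, b = 0.08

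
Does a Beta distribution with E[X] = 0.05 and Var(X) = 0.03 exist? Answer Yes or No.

Yes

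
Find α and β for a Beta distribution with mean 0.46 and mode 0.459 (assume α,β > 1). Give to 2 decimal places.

α = 37.72, β = 44.28

Let s = α+β. Mean gives α = μs = 0.46s; mode gives (α−1)/(s−2) = 0.459.
Substituting: 0.46s − 1 = 0.459(s−2) = 0.459s − 0.918, so 0.001s = 0.082 and s = 82.0000.
Then α = 0.46×82.0000 = 37.72 and β = s−α = 44.28.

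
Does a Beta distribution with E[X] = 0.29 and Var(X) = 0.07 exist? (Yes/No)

For any Beta, Var(X) < E[X]·(1−E[X]).
Here μ(1−μ) = 0.29×0.71 = 0.2059, and 0.07 < 0.2059.

Yes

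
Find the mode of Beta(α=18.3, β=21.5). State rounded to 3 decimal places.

With α,β > 1, mode = (α−1)/(α+β−2) = 17.3/37.8 = 0.458.

0.458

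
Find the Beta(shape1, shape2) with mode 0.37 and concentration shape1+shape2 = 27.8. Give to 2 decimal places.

For shape1,shape2>1 the mode is (shape1−1)/(shape1+shape2−2), so shape1 = mode·(κ−2)+1 = 0.37×25.8+1 = 10.55.
And shape2 = (1−mode)·(κ−2)+1 = 0.63×25.8+1 = 17.25.

shape1 = 10.55, shape2 = 17.25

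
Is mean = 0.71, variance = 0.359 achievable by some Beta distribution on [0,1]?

For any Beta, Var(X) < E[X]·(1−E[X]).
Here μ(1−μ) = 0.71×0.29 = 0.2059, and 0.359 ≥ 0.2059.

No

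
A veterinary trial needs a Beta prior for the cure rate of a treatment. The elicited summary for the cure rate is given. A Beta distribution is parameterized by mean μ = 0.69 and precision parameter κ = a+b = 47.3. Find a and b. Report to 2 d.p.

a = 32.64, b = 14.66

Split κ in proportion μ : (1−μ): a = 0.69·47.3 = 32.64, b = 47.3 − 32.64 = 14.66.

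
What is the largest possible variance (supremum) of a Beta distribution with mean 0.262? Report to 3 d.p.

For fixed mean μ the Beta variance is μ(1−μ)/(α+β+1), increasing as α+β decreases.
Its least upper bound (not attained) is μ(1−μ) = 0.262·0.738 = 0.193.

0.193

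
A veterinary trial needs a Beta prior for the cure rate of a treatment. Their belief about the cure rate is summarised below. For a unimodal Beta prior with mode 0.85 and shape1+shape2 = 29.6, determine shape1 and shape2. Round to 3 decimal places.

For shape1,shape2>1 the mode is (shape1−1)/(shape1+shape2−2), so shape1 = mode·(κ−2)+1 = 0.85×27.6+1 = 24.460.
And shape2 = (1−mode)·(κ−2)+1 = 0.15×27.6+1 = 5.140.

shape1 = 24.460, shape2 = 5.140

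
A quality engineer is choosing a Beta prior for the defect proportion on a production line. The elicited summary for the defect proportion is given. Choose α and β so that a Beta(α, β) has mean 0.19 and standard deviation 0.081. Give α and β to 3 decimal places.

α = 4.267, β = 18.190

Variance = 0.081² = 0.006561. The moment-matching identity α+β = μ(1−μ)/Var − 1 gives
α+β = 0.1539/0.006561 − 1 = 22.4568, so α = μ·22.4568 = 4.267 and β = (1−μ)·22.4568 = 18.190.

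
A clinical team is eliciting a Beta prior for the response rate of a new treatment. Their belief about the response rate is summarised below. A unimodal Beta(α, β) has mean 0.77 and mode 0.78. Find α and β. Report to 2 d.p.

α = 43.12, β = 12.88

With s = α+β: μ = α/s and mode = (α−1)/(s−2). Eliminating α = μs,
μs − 1 = m(s−2) ⇒ s(μ−m) = 1−2m ⇒ s = -0.56/-0.01 = 56.0000.
So α = μs = 43.12, β = (1−μ)s = 12.88.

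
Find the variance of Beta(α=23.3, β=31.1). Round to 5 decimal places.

Var = αβ/[(α+β)²(α+β+1)] = (23.3×31.1)/(54.4²×55.4) = 724.63/163948.544 = 0.00442.

0.00442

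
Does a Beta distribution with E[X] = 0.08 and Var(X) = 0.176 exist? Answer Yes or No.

No

A Beta with mean μ has variance μ(1−μ)/(α+β+1) < μ(1−μ).
Here μ(1−μ) = 0.08×0.92 = 0.0736, and 0.176 ≥ 0.0736.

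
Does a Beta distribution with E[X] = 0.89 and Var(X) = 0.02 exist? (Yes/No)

Yes

For any Beta, Var(X) < E[X]·(1−E[X]).
Here μ(1−μ) = 0.89×0.11 = 0.0979, and 0.02 < 0.0979.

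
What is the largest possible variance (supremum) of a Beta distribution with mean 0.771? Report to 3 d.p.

0.177

For fixed mean μ the Beta variance is μ(1−μ)/(α+β+1), increasing as α+β decreases.
Its least upper bound (not attained) is μ(1−μ) = 0.771·0.229 = 0.177.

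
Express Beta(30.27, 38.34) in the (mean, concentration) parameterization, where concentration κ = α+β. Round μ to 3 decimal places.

κ = α+β = 30.27+38.34 = 68.61; μ = α/κ = 30.27/68.61 = 0.441.

μ = 0.441, κ = 68.61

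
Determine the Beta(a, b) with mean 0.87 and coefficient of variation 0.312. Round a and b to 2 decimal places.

Var = (CV·μ)² = (0.312×0.87)² = 0.073680.
a+b = μ(1−μ)/Var − 1 = 0.1131/0.073680 − 1 = 0.5350.
Thus a = 0.87·0.5350 = 0.47 and b = 0.13·0.5350 = 0.07.

a = 0.47, b = 0.07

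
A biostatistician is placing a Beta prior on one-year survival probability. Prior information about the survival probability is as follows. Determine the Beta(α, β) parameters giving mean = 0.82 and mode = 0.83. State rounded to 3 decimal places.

α = 54.120, β = 11.880

Let s = α+β. Mean gives α = μs = 0.82s; mode gives (α−1)/(s−2) = 0.83.
Substituting: 0.82s − 1 = 0.83(s−2) = 0.83s − 1.66, so -0.01s = -0.66 and s = 66.0000.
Then α = 0.82×66.0000 = 54.120 and β = s−α = 11.880.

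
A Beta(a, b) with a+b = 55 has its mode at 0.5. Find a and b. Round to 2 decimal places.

a = 27.50, b = 27.50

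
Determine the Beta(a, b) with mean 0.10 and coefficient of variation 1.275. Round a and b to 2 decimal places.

σ = CV·μ = 1.275×0.10 = 0.12750, so σ² = 0.016256.
s+1 = μ(1−μ)/σ² = 0.0900/0.016256 = 5.5363, so s = a+b = 4.5363.
a = μs = 0.45, b = (1−μ)s = 4.08.

a = 0.45, b = 4.08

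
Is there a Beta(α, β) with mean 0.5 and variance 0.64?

No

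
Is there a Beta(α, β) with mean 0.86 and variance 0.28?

No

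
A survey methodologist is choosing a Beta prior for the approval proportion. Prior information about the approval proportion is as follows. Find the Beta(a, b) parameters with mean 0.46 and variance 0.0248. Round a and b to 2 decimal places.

Write ν = a+b; then a = μν and Var = μ(1−μ)/(ν+1).
ν = μ(1−μ)/Var − 1 = 0.2484/0.0248 − 1 = 9.0161.
a = 0.46·9.0161 = 4.15, b = 0.54·9.0161 = 4.87.

a = 4.15, b = 4.87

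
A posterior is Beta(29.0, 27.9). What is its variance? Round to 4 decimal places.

0.0043

Var = αβ/[(α+β)²(α+β+1)] = (29.0×27.9)/(56.9²×57.9) = 809.10/187457.619 = 0.0043.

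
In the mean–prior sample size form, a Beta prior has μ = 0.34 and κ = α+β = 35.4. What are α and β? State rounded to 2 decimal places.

Split κ in proportion μ : (1−μ): α = 0.34·35.4 = 12.04, β = 35.4 − 12.04 = 23.36.

α = 12.04, β = 23.36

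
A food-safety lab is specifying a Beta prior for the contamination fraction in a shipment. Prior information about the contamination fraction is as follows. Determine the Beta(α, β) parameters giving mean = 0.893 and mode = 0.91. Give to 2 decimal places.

With s = α+β: μ = α/s and mode = (α−1)/(s−2). Eliminating α = μs,
μs − 1 = m(s−2) ⇒ s(μ−m) = 1−2m ⇒ s = -0.82/-0.017 = 48.2353.
So α = μs = 43.07, β = (1−μ)s = 5.16.

α = 43.07, β = 5.16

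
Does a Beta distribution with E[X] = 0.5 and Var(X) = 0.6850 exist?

A Beta with mean μ has variance μ(1−μ)/(α+β+1) < μ(1−μ).
Here μ(1−μ) = 0.5×0.5 = 0.25, and 0.6850 ≥ 0.25.

No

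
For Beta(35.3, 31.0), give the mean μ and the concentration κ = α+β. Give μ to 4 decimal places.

μ = 0.5324, κ = 66.3

κ = α+β = 35.3+31.0 = 66.3; μ = α/κ = 35.3/66.3 = 0.5324.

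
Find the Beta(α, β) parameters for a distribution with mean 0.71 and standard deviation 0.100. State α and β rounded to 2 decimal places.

First σ² = 0.010000. Setting α = μn, β = (1−μ)n with n = α+β,
μ(1−μ)/(n+1) = 0.010000 ⇒ n+1 = 0.2059/0.010000 = 20.5900 ⇒ n = 19.5900.
Hence α = 0.71×19.5900 = 13.91, β = 0.29×19.5900 = 5.68.

α = 13.91, β = 5.68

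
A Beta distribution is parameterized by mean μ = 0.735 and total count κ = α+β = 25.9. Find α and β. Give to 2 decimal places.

Split κ in proportion μ : (1−μ): α = 0.735·25.9 = 19.04, β = 25.9 − 19.04 = 6.86.

α = 19.04, β = 6.86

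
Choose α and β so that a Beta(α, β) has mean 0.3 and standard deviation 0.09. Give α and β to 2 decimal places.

α = 7.48, β = 17.45

σ² = 0.09² = 0.0081.
With s = α+β, Var = μ(1−μ)/(s+1), so s+1 = (0.3×0.7)/0.0081 = 25.9259 and s = 24.9259.
α = μs = 7.48, β = (1−μ)s = 17.45.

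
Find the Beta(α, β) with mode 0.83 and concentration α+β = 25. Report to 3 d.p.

α = 20.090, β = 4.910

For α,β>1 the mode is (α−1)/(α+β−2), so α = mode·(κ−2)+1 = 0.83×23+1 = 20.090.
And β = (1−mode)·(κ−2)+1 = 0.17×23+1 = 4.910.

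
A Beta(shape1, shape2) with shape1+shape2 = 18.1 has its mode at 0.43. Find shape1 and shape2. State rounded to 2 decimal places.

Mode = (shape1−1)/(κ−2) with κ = shape1+shape2, so shape1−1 = 0.43·16.1 = 6.92.
shape1 = 7.92; shape2 = κ − shape1 = 10.18.

shape1 = 7.92, shape2 = 10.18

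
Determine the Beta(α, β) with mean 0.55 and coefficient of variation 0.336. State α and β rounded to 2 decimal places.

Var = (CV·μ)² = (0.336×0.55)² = 0.034151.
α+β = μ(1−μ)/Var − 1 = 0.2475/0.034151 − 1 = 6.2472.
Thus α = 0.55·6.2472 = 3.44 and β = 0.45·6.2472 = 2.81.

α = 3.44, β = 2.81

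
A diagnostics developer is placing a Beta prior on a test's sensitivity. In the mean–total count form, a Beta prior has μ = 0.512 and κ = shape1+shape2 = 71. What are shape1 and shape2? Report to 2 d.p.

shape1 = μκ = 0.512×71 = 36.35 and shape2 = (1−μ)κ = 0.488×71 = 34.65.

shape1 = 36.35, shape2 = 34.65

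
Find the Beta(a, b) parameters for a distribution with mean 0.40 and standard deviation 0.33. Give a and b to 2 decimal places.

First σ² = 0.1089. Setting a = μn, b = (1−μ)n with n = a+b,
μ(1−μ)/(n+1) = 0.1089 ⇒ n+1 = 0.2400/0.1089 = 2.2039 ⇒ n = 1.2039.
Hence a = 0.40×1.2039 = 0.48, b = 0.60×1.2039 = 0.72.

a = 0.48, b = 0.72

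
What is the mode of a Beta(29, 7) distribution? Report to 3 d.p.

0.824

The density x^(α−1)(1−x)^(β−1) is maximised at (α−1)/(α+β−2) = 28/34 = 0.824.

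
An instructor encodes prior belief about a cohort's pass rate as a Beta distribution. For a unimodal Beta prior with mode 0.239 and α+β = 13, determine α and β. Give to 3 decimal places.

For α,β>1 the mode is (α−1)/(α+β−2), so α = mode·(κ−2)+1 = 0.239×11+1 = 3.629.
And β = (1−mode)·(κ−2)+1 = 0.761×11+1 = 9.371.

α = 3.629, β = 9.371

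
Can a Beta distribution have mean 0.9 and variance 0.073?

A Beta with mean μ has variance μ(1−μ)/(α+β+1) < μ(1−μ).
Here μ(1−μ) = 0.9×0.1 = 0.09, and 0.073 < 0.09.

Yes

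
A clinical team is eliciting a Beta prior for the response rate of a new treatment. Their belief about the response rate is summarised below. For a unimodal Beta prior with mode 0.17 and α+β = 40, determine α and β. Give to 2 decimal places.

Mode = (α−1)/(κ−2) with κ = α+β, so α−1 = 0.17·38 = 6.46.
α = 7.46; β = κ − α = 32.54.

α = 7.46, β = 32.54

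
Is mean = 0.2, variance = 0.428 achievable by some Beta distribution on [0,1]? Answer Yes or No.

No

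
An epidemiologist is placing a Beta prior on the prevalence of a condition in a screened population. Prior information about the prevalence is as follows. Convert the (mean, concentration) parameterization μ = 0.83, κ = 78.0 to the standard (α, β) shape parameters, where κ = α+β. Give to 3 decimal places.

α = 64.740, β = 13.260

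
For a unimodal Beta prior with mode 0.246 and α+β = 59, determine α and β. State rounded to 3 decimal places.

Since the density peak of Beta(α,β) is at (α−1)/(α+β−2),
α = 1 + 0.246(59−2) = 15.022 and β = 59 − 15.022 = 43.978.

α = 15.022, β = 43.978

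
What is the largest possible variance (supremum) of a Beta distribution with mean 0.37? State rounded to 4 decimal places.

For fixed mean μ the Beta variance is μ(1−μ)/(α+β+1), increasing as α+β decreases.
Its least upper bound (not attained) is μ(1−μ) = 0.37·0.63 = 0.2331.

0.2331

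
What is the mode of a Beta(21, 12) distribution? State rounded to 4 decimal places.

With α,β > 1, mode = (α−1)/(α+β−2) = 20/31 = 0.6452.

0.6452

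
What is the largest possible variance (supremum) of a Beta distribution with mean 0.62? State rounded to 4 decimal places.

For fixed mean μ the Beta variance is μ(1−μ)/(α+β+1), increasing as α+β decreases.
Its least upper bound (not attained) is μ(1−μ) = 0.62·0.38 = 0.2356.

0.2356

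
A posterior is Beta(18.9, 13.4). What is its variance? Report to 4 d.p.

Var = αβ/[(α+β)²(α+β+1)] = (18.9×13.4)/(32.3²×33.3) = 253.26/34741.557 = 0.0073.

0.0073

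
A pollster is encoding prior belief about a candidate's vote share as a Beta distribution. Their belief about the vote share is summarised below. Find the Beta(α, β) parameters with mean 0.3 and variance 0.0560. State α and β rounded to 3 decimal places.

Let s = α+β. The Beta variance is μ(1−μ)/(s+1).
So s+1 = μ(1−μ)/σ² = (0.3×0.7)/0.0560 = 0.21/0.0560 = 3.7500, giving s = 2.7500.
Then α = μs = 0.3×2.7500 = 0.825 and β = (1−μ)s = 0.7×2.7500 = 1.925.

α = 0.825, β = 1.925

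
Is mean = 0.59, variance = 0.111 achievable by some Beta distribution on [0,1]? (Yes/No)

The Beta variance bound is σ² < μ(1−μ).
Here μ(1−μ) = 0.59×0.41 = 0.2419, and 0.111 < 0.2419.

Yes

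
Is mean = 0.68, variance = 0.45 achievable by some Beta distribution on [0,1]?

For any Beta, Var(X) < E[X]·(1−E[X]).
Here μ(1−μ) = 0.68×0.32 = 0.2176, and 0.45 ≥ 0.2176.

No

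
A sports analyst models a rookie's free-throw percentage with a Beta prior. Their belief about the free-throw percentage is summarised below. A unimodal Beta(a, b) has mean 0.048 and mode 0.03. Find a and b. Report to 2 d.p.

a = 2.51, b = 49.72

Let s = a+b. Mean gives a = μs = 0.048s; mode gives (a−1)/(s−2) = 0.03.
Substituting: 0.048s − 1 = 0.03(s−2) = 0.03s − 0.06, so 0.018s = 0.94 and s = 52.2222.
Then a = 0.048×52.2222 = 2.51 and b = s−a = 49.72.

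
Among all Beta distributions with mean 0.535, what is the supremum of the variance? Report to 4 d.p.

0.2488

Var = μ(1−μ)/(α+β+1), which approaches μ(1−μ) as α+β → 0.
So the supremum is μ(1−μ) = 0.535×0.465 = 0.2488.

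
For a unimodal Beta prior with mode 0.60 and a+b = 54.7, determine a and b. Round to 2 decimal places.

Mode = (a−1)/(κ−2) with κ = a+b, so a−1 = 0.60·52.7 = 31.62.
a = 32.62; b = κ − a = 22.08.

a = 32.62, b = 22.08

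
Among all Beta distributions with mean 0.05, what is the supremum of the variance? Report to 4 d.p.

Var = μ(1−μ)/(α+β+1), which approaches μ(1−μ) as α+β → 0.
So the supremum is μ(1−μ) = 0.05×0.95 = 0.0475.

0.0475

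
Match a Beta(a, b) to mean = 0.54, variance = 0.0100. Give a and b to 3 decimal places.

a = 12.874, b = 10.966

Write ν = a+b; then a = μν and Var = μ(1−μ)/(ν+1).
ν = μ(1−μ)/Var − 1 = 0.2484/0.0100 − 1 = 23.8400.
a = 0.54·23.8400 = 12.874, b = 0.46·23.8400 = 10.966.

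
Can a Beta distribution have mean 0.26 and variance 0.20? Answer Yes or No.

The Beta variance bound is σ² < μ(1−μ).
Here μ(1−μ) = 0.26×0.74 = 0.1924, and 0.20 ≥ 0.1924.

No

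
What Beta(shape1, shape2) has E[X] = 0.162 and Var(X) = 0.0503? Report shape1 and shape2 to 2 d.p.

shape1 = 0.28, shape2 = 1.42

Let s = shape1+shape2. The Beta variance is μ(1−μ)/(s+1).
So s+1 = μ(1−μ)/σ² = (0.162×0.838)/0.0503 = 0.135756/0.0503 = 2.6989, giving s = 1.6989.
Then shape1 = μs = 0.162×1.6989 = 0.28 and shape2 = (1−μ)s = 0.838×1.6989 = 1.42.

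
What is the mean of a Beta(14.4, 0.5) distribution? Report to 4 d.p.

E[X] = α/(α+β) = 14.4/14.9 = 0.9664.

0.9664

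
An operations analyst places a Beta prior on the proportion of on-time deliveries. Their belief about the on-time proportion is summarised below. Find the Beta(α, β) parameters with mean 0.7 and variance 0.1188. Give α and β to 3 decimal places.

Let s = α+β. The Beta variance is μ(1−μ)/(s+1).
So s+1 = μ(1−μ)/σ² = (0.7×0.3)/0.1188 = 0.21/0.1188 = 1.7677, giving s = 0.7677.
Then α = μs = 0.7×0.7677 = 0.537 and β = (1−μ)s = 0.3×0.7677 = 0.230.

α = 0.537, β = 0.230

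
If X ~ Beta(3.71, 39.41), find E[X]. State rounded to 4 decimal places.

0.0860

The Beta mean is α/(α+β) = 3.71/(3.71+39.41) = 0.0860.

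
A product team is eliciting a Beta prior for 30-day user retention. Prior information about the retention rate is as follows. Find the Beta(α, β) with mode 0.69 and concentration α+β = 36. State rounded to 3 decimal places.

Since the density peak of Beta(α,β) is at (α−1)/(α+β−2),
α = 1 + 0.69(36−2) = 24.460 and β = 36 − 24.460 = 11.540.

α = 24.460, β = 11.540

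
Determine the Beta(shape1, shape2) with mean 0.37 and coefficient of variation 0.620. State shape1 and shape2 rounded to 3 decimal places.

shape1 = 1.269, shape2 = 2.161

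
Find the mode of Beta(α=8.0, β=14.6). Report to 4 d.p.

0.3398

With α,β > 1, mode = (α−1)/(α+β−2) = 7.0/20.6 = 0.3398.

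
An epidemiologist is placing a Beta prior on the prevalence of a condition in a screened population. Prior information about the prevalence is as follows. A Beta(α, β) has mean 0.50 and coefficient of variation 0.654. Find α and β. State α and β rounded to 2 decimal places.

α = 0.67, β = 0.67

Var = (CV·μ)² = (0.654×0.50)² = 0.106929.
α+β = μ(1−μ)/Var − 1 = 0.2500/0.106929 − 1 = 1.3380.
Thus α = 0.50·1.3380 = 0.67 and β = 0.50·1.3380 = 0.67.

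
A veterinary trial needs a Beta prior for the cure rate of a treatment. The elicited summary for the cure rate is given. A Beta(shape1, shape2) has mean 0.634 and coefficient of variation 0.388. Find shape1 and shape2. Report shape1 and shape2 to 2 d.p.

shape1 = 1.80, shape2 = 1.04

Var = (CV·μ)² = (0.388×0.634)² = 0.060512.
shape1+shape2 = μ(1−μ)/Var − 1 = 0.232044/0.060512 − 1 = 2.8347.
Thus shape1 = 0.634·2.8347 = 1.80 and shape2 = 0.366·2.8347 = 1.04.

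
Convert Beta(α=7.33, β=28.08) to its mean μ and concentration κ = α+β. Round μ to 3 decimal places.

μ = 0.207, κ = 35.41

κ = α+β = 7.33+28.08 = 35.41; μ = α/κ = 7.33/35.41 = 0.207.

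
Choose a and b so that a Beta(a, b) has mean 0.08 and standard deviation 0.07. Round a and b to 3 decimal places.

First σ² = 0.0049. Setting a = μn, b = (1−μ)n with n = a+b,
μ(1−μ)/(n+1) = 0.0049 ⇒ n+1 = 0.0736/0.0049 = 15.0204 ⇒ n = 14.0204.
Hence a = 0.08×14.0204 = 1.122, b = 0.92×14.0204 = 12.899.

a = 1.122, b = 12.899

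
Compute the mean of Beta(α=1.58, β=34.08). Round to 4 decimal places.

E[X] = α/(α+β) = 1.58/35.66 = 0.0443.

0.0443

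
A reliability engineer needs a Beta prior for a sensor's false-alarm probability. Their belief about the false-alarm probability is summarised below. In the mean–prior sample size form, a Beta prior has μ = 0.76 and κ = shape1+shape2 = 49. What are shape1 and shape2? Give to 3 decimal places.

Split κ in proportion μ : (1−μ): shape1 = 0.76·49 = 37.240, shape2 = 49 − 37.240 = 11.760.

shape1 = 37.240, shape2 = 11.760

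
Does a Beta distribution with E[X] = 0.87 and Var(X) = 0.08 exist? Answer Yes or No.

Yes

A Beta with mean μ has variance μ(1−μ)/(α+β+1) < μ(1−μ).
Here μ(1−μ) = 0.87×0.13 = 0.1131, and 0.08 < 0.1131.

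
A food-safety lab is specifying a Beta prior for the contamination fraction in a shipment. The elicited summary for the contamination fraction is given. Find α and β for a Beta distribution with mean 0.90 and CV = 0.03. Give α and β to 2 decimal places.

α = 110.21, β = 12.25

Var = (CV·μ)² = (0.03×0.90)² = 0.000729.
α+β = μ(1−μ)/Var − 1 = 0.0900/0.000729 − 1 = 122.4568.
Thus α = 0.90·122.4568 = 110.21 and β = 0.10·122.4568 = 12.25.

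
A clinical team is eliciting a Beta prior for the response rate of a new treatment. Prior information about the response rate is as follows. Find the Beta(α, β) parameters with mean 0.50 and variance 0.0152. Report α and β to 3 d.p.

α = 7.724, β = 7.724

By moment matching, α+β = μ(1−μ)/σ² − 1 = (0.50·0.50)/0.0152 − 1 = 16.4474 − 1 = 15.4474.
Since α/(α+β) = μ, α = 0.50·15.4474 = 7.724 and β = 0.50·15.4474 = 7.724.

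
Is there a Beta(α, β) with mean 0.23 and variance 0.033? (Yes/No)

Yes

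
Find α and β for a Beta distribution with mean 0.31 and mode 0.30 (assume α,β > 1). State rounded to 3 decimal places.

α = 12.400, β = 27.600

With s = α+β: μ = α/s and mode = (α−1)/(s−2). Eliminating α = μs,
μs − 1 = m(s−2) ⇒ s(μ−m) = 1−2m ⇒ s = 0.40/0.01 = 40.0000.
So α = μs = 12.400, β = (1−μ)s = 27.600.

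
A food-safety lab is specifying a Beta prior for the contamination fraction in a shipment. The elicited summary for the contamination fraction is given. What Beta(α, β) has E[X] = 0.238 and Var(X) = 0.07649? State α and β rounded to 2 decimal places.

Write ν = α+β; then α = μν and Var = μ(1−μ)/(ν+1).
ν = μ(1−μ)/Var − 1 = 0.181356/0.07649 − 1 = 1.3710.
α = 0.238·1.3710 = 0.33, β = 0.762·1.3710 = 1.04.

α = 0.33, β = 1.04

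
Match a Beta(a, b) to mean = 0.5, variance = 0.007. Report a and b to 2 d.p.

a = 17.36, b = 17.36

By moment matching, a+b = μ(1−μ)/σ² − 1 = (0.5·0.5)/0.007 − 1 = 35.7143 − 1 = 34.7143.
Since a/(a+b) = μ, a = 0.5·34.7143 = 17.36 and b = 0.5·34.7143 = 17.36.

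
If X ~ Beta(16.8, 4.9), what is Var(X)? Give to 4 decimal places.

0.0077

Var = αβ/[(α+β)²(α+β+1)] = (16.8×4.9)/(21.7²×22.7) = 82.32/10689.203 = 0.0077.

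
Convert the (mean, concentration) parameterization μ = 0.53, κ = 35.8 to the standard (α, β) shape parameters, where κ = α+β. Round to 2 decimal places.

α = 18.97, β = 16.83

Split κ in proportion μ : (1−μ): α = 0.53·35.8 = 18.97, β = 35.8 − 18.97 = 16.83.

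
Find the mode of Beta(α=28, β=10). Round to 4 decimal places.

0.7500

The density x^(α−1)(1−x)^(β−1) is maximised at (α−1)/(α+β−2) = 27/36 = 0.7500.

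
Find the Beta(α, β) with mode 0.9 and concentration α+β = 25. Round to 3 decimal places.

Mode = (α−1)/(κ−2) with κ = α+β, so α−1 = 0.9·23 = 20.700.
α = 21.700; β = κ − α = 3.300.

α = 21.700, β = 3.300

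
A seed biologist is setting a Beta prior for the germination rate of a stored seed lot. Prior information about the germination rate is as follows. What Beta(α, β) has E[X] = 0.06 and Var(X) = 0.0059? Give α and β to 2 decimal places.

By moment matching, α+β = μ(1−μ)/σ² − 1 = (0.06·0.94)/0.0059 − 1 = 9.5593 − 1 = 8.5593.
Since α/(α+β) = μ, α = 0.06·8.5593 = 0.51 and β = 0.94·8.5593 = 8.05.

α = 0.51, β = 8.05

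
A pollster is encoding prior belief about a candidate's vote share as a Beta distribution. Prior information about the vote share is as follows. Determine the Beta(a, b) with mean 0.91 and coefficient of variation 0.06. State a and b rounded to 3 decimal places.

σ = CV·μ = 0.06×0.91 = 0.05460, so σ² = 0.002981.
s+1 = μ(1−μ)/σ² = 0.0819/0.002981 = 27.4725, so s = a+b = 26.4725.
a = μs = 24.090, b = (1−μ)s = 2.383.

a = 24.090, b = 2.383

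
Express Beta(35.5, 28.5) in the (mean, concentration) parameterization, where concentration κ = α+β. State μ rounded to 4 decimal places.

μ = 0.5547, κ = 64.0

κ = α+β = 35.5+28.5 = 64.0; μ = α/κ = 35.5/64.0 = 0.5547.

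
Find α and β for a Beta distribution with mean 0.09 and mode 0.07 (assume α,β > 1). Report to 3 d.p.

α = 3.870, β = 39.130

With s = α+β: μ = α/s and mode = (α−1)/(s−2). Eliminating α = μs,
μs − 1 = m(s−2) ⇒ s(μ−m) = 1−2m ⇒ s = 0.86/0.02 = 43.0000.
So α = μs = 3.870, β = (1−μ)s = 39.130.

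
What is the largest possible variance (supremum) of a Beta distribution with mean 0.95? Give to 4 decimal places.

For fixed mean μ the Beta variance is μ(1−μ)/(α+β+1), increasing as α+β decreases.
Its least upper bound (not attained) is μ(1−μ) = 0.95·0.05 = 0.0475.

0.0475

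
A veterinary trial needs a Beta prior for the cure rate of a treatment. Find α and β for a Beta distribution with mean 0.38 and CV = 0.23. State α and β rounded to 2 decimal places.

α = 11.34, β = 18.50

Var = (CV·μ)² = (0.23×0.38)² = 0.007639.
α+β = μ(1−μ)/Var − 1 = 0.2356/0.007639 − 1 = 29.8427.
Thus α = 0.38·29.8427 = 11.34 and β = 0.62·29.8427 = 18.50.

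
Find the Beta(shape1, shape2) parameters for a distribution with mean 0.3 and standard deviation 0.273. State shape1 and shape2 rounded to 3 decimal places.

First σ² = 0.074529. Setting shape1 = μn, shape2 = (1−μ)n with n = shape1+shape2,
μ(1−μ)/(n+1) = 0.074529 ⇒ n+1 = 0.21/0.074529 = 2.8177 ⇒ n = 1.8177.
Hence shape1 = 0.3×1.8177 = 0.545, shape2 = 0.7×1.8177 = 1.272.

shape1 = 0.545, shape2 = 1.272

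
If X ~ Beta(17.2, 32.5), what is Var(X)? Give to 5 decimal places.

0.00446

Var = αβ/[(α+β)²(α+β+1)] = (17.2×32.5)/(49.7²×50.7) = 559.00/125233.563 = 0.00446.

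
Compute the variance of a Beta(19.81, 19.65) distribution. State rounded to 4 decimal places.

0.0062

Var = αβ/[(α+β)²(α+β+1)] = (19.81×19.65)/(39.46²×40.46) = 389.2665/62999.926136 = 0.0062.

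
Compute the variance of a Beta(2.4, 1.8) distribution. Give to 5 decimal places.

α+β = 4.2 and αβ = 4.32, so Var = αβ/[(α+β)²(α+β+1)] = 4.32/91.728 = 0.04710.

0.04710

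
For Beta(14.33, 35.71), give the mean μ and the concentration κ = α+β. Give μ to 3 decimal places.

μ = 0.286, κ = 50.04

κ = α+β = 14.33+35.71 = 50.04; μ = α/κ = 14.33/50.04 = 0.286.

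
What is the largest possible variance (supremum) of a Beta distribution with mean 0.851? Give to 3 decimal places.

0.127

For fixed mean μ the Beta variance is μ(1−μ)/(α+β+1), increasing as α+β decreases.
Its least upper bound (not attained) is μ(1−μ) = 0.851·0.149 = 0.127.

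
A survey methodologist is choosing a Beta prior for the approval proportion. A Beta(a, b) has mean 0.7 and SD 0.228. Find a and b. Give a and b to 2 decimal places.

σ² = 0.228² = 0.051984.
With s = a+b, Var = μ(1−μ)/(s+1), so s+1 = (0.7×0.3)/0.051984 = 4.0397 and s = 3.0397.
a = μs = 2.13, b = (1−μ)s = 0.91.

a = 2.13, b = 0.91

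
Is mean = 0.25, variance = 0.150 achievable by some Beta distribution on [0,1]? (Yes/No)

Yes

A Beta with mean μ has variance μ(1−μ)/(α+β+1) < μ(1−μ).
Here μ(1−μ) = 0.25×0.75 = 0.1875, and 0.150 < 0.1875.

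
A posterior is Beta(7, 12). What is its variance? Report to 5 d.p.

0.01163

Var = αβ/[(α+β)²(α+β+1)] = (7×12)/(19²×20) = 84/7220 = 0.01163.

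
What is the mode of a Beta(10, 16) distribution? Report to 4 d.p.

0.3750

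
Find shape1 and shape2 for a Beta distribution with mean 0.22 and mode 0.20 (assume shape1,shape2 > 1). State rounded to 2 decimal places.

shape1 = 6.60, shape2 = 23.40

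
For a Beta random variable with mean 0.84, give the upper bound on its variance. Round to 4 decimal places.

Var = μ(1−μ)/(α+β+1), which approaches μ(1−μ) as α+β → 0.
So the supremum is μ(1−μ) = 0.84×0.16 = 0.1344.

0.1344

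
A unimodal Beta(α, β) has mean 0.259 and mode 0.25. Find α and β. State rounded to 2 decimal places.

α = 14.39, β = 41.17

Let s = α+β. Mean gives α = μs = 0.259s; mode gives (α−1)/(s−2) = 0.25.
Substituting: 0.259s − 1 = 0.25(s−2) = 0.25s − 0.50, so 0.009s = 0.50 and s = 55.5556.
Then α = 0.259×55.5556 = 14.39 and β = s−α = 41.17.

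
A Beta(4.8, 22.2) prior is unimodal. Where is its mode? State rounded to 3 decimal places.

0.152

The density x^(α−1)(1−x)^(β−1) is maximised at (α−1)/(α+β−2) = 3.8/25.0 = 0.152.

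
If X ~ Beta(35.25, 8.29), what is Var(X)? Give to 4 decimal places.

0.0035

α+β = 43.54 and αβ = 292.2225, so Var = αβ/[(α+β)²(α+β+1)] = 292.2225/84435.885464 = 0.0035.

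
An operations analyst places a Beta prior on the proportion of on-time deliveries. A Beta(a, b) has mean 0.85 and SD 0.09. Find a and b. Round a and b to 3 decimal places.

First σ² = 0.0081. Setting a = μn, b = (1−μ)n with n = a+b,
μ(1−μ)/(n+1) = 0.0081 ⇒ n+1 = 0.1275/0.0081 = 15.7407 ⇒ n = 14.7407.
Hence a = 0.85×14.7407 = 12.530, b = 0.15×14.7407 = 2.211.

a = 12.530, b = 2.211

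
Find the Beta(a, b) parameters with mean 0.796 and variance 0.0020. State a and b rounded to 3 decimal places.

a = 63.833, b = 16.359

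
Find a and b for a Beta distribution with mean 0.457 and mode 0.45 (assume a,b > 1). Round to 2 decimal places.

Let s = a+b. Mean gives a = μs = 0.457s; mode gives (a−1)/(s−2) = 0.45.
Substituting: 0.457s − 1 = 0.45(s−2) = 0.45s − 0.90, so 0.007s = 0.10 and s = 14.2857.
Then a = 0.457×14.2857 = 6.53 and b = s−a = 7.76.

a = 6.53, b = 7.76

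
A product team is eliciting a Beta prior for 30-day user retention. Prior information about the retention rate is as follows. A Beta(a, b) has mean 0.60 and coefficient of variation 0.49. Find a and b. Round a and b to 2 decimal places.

a = 1.07, b = 0.71

σ = CV·μ = 0.49×0.60 = 0.29400, so σ² = 0.086436.
s+1 = μ(1−μ)/σ² = 0.2400/0.086436 = 2.7766, so s = a+b = 1.7766.
a = μs = 1.07, b = (1−μ)s = 0.71.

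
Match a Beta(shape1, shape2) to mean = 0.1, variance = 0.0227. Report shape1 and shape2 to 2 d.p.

Write ν = shape1+shape2; then shape1 = μν and Var = μ(1−μ)/(ν+1).
ν = μ(1−μ)/Var − 1 = 0.09/0.0227 − 1 = 2.9648.
shape1 = 0.1·2.9648 = 0.30, shape2 = 0.9·2.9648 = 2.67.

shape1 = 0.30, shape2 = 2.67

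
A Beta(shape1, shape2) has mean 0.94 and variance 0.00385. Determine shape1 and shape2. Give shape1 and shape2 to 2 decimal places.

shape1 = 12.83, shape2 = 0.82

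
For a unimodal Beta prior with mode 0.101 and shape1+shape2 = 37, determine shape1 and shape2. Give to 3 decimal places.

Since the density peak of Beta(shape1,shape2) is at (shape1−1)/(shape1+shape2−2),
shape1 = 1 + 0.101(37−2) = 4.535 and shape2 = 37 − 4.535 = 32.465.

shape1 = 4.535, shape2 = 32.465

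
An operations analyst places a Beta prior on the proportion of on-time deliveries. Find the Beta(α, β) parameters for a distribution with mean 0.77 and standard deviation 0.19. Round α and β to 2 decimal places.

α = 3.01, β = 0.90

Variance = 0.19² = 0.0361. The moment-matching identity α+β = μ(1−μ)/Var − 1 gives
α+β = 0.1771/0.0361 − 1 = 3.9058, so α = μ·3.9058 = 3.01 and β = (1−μ)·3.9058 = 0.90.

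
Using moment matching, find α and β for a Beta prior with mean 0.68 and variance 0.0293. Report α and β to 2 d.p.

α = 4.37, β = 2.06

Write ν = α+β; then α = μν and Var = μ(1−μ)/(ν+1).
ν = μ(1−μ)/Var − 1 = 0.2176/0.0293 − 1 = 6.4266.
α = 0.68·6.4266 = 4.37, β = 0.32·6.4266 = 2.06.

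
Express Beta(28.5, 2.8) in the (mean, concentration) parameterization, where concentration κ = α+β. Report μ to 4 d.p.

μ = 0.9105, κ = 31.3

κ = α+β = 28.5+2.8 = 31.3; μ = α/κ = 28.5/31.3 = 0.9105.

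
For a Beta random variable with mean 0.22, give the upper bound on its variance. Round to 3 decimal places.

0.172

Var = μ(1−μ)/(α+β+1), which approaches μ(1−μ) as α+β → 0.
So the supremum is μ(1−μ) = 0.22×0.78 = 0.172.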